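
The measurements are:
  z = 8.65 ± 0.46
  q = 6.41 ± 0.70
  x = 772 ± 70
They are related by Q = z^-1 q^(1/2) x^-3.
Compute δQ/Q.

0.282

Since Q is a product/quotient, work with relative uncertainties:
  (-1·δz/z)² = (-1×0.0532)² = 0.00283;  (½·δq/q)² = (0.5×0.109)² = 0.00298;  (-3·δx/x)² = (-3×0.0907)² = 0.0740
δQ/Q = √(0.0798) = 0.282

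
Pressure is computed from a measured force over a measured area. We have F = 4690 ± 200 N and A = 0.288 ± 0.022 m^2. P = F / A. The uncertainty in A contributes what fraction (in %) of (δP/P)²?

76.2%

(δP/P)² = (1·δF/F)² + (-1·δA/A)²
  F term: (1×0.0426)² = 0.00182
  A term: (-1×0.0764)² = 0.00584
Total = 0.00765. Share from A = 0.00584/0.00765 = 0.762.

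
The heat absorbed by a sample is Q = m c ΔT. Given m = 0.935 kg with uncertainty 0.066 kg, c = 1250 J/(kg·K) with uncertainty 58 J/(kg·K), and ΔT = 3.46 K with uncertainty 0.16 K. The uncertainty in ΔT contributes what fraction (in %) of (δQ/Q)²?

23.1%

(δQ/Q)² = (1·δm/m)² + (1·δc/c)² + (1·δΔT/ΔT)²
  m term: (1×0.0706)² = 0.00498
  c term: (1×0.0464)² = 0.00215
  ΔT term: (1×0.0462)² = 0.00214
Total = 0.00927. Share from ΔT = 0.00214/0.00927 = 0.231.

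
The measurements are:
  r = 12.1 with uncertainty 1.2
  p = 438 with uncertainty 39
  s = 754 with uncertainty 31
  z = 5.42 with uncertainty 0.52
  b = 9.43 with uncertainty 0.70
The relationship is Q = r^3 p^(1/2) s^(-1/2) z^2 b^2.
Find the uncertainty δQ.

Since Q is a product/quotient, work with relative uncertainties:
  (3·δr/r)² = (3×0.0992)² = 0.0885;  (½·δp/p)² = (0.5×0.0890)² = 0.00198;  (−½·δs/s)² = (-0.5×0.0411)² = 0.000423;  (2·δz/z)² = (2×0.0959)² = 0.0368;  (2·δb/b)² = (2×0.0742)² = 0.0220
δQ/Q = √(0.150) = 0.387
Q = 3.53e+06, so δQ = 0.387 × 3.53e+06 = 1.37e+06.

1.37e+06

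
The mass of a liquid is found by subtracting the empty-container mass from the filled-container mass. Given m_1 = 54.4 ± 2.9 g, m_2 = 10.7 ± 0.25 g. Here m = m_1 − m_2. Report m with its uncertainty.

Each term contributes (cᵢ δxᵢ)² to (δm)²:
  (δm_1)² = 8.41;  (δm_2)² = 0.0625
δm = √(8.47) = 2.91 g
m = 43.7 g.

43.7 ± 2.91 g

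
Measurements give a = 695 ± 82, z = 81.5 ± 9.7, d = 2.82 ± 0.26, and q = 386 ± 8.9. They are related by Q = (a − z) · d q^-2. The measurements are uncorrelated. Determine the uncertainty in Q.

Let u = a − z = 614. δu = √(δa² + δz²) = √(6720 + 94.1) = 82.6, so δu/u = 0.135.
Q is then a monomial in u, d, q:
δQ/Q = √((δu/u)² + (1·δd/d)² + (-2·δq/q)²) = √(0.0181 + 0.00850 + 0.00213) = 0.170
Q = 0.0116, so δQ = 0.170 × 0.0116 = 0.00197.

0.00197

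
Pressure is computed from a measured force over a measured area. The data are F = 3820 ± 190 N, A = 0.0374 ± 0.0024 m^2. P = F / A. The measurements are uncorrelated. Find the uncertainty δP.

8290 Pa

Each factor contributes (exponent × relative error)² to (δP/P)²:
  (1·δF/F)² = (1×0.0497)² = 0.00247;  (-1·δA/A)² = (-1×0.0642)² = 0.00412
δP/P = √(0.00659) = 0.0812
P = 1.02e+05 Pa, so δP = 0.0812 × 1.02e+05 = 8290 Pa.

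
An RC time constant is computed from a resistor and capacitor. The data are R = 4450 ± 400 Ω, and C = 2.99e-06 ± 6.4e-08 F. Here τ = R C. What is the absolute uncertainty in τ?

0.00123 s

Products/powers → add relative errors in quadrature, weighted by exponent:
  (1·δR/R)² = (1×0.0899)² = 0.00808;  (1·δC/C)² = (1×0.0214)² = 0.000458
δτ/τ = √(0.00854) = 0.0924
τ = 0.0133 s, so δτ = 0.0924 × 0.0133 = 0.00123 s.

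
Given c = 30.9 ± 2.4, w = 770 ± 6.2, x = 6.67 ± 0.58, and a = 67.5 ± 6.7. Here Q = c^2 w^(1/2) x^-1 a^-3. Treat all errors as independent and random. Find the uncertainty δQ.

Products/powers → add relative errors in quadrature, weighted by exponent:
  (2·δc/c)² = (2×0.0777)² = 0.0241;  (½·δw/w)² = (0.5×0.00805)² = 1.62e-05;  (-1·δx/x)² = (-1×0.0870)² = 0.00756;  (-3·δa/a)² = (-3×0.0993)² = 0.0887
δQ/Q = √(0.120) = 0.347
Q = 0.0129, so δQ = 0.347 × 0.0129 = 0.00448.

0.00448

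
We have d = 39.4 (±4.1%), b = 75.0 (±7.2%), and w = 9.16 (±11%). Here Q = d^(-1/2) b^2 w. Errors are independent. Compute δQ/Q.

0.182

Each factor contributes (exponent × relative error)² to (δQ/Q)²:
  (−½·δd/d)² = (-0.5×0.0410)² = 0.000420;  (2·δb/b)² = (2×0.0720)² = 0.0207;  (1·δw/w)² = (1×0.110)² = 0.0121
δQ/Q = √(0.0333) = 0.182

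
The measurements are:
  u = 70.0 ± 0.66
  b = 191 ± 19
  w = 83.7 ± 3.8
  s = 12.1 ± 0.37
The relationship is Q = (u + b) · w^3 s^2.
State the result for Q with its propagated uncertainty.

(2.24 ± 0.372) × 10^10

Let h = u + b = 261. δh = √(δu² + δb²) = √(0.436 + 361) = 19.0, so δh/h = 0.0728.
Q is then a monomial in h, w, s:
δQ/Q = √((δh/h)² + (3·δw/w)² + (2·δs/s)²) = √(0.00531 + 0.0186 + 0.00374) = 0.166
Q = 2.24e+10, so δQ = 0.166 × 2.24e+10 = 3.72e+09.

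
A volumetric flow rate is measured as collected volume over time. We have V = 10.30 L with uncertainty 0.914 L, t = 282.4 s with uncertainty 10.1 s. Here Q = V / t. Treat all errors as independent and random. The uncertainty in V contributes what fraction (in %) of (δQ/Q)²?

86.0%

(δQ/Q)² = (1·δV/V)² + (-1·δt/t)²
  V term: (1×0.0887)² = 0.00787
  t term: (-1×0.0358)² = 0.00128
Total = 0.00915. Share from V = 0.00787/0.00915 = 0.860.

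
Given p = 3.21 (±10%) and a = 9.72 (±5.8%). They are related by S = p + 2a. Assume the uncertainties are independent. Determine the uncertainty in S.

Sums and differences: (δS)² = Σ (cᵢ δxᵢ)².
  (δp)² = 0.103;  (2·δa)² = 1.27
δS = √(1.37) = 1.17

1.17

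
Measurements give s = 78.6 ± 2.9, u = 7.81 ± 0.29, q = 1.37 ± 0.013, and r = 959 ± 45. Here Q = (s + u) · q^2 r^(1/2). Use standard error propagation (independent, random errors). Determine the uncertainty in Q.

227

Let w = s + u = 86.4. δw = √(δs² + δu²) = √(8.41 + 0.0841) = 2.91, so δw/w = 0.0337.
Q is then a monomial in w, q, r:
δQ/Q = √((δw/w)² + (2·δq/q)² + (½·δr/r)²) = √(0.00114 + 0.000360 + 0.000550) = 0.0453
Q = 5020, so δQ = 0.0453 × 5020 = 227.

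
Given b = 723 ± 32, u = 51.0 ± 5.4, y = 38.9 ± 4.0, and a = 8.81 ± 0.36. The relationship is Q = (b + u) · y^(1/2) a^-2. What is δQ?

Let w = b + u = 774. δw = √(δb² + δu²) = √(1020 + 29.2) = 32.5, so δw/w = 0.0419.
Q is then a monomial in w, y, a:
δQ/Q = √((δw/w)² + (½·δy/y)² + (-2·δa/a)²) = √(0.00176 + 0.00264 + 0.00668) = 0.105
Q = 62.2, so δQ = 0.105 × 62.2 = 6.55.

6.55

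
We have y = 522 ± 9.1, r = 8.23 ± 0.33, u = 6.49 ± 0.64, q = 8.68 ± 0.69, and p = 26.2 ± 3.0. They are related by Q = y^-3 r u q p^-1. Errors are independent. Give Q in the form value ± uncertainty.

Each factor contributes (exponent × relative error)² to (δQ/Q)²:
  (-3·δy/y)² = (-3×0.0174)² = 0.00274;  (1·δr/r)² = (1×0.0401)² = 0.00161;  (1·δu/u)² = (1×0.0986)² = 0.00972;  (1·δq/q)² = (1×0.0795)² = 0.00632;  (-1·δp/p)² = (-1×0.115)² = 0.0131
δQ/Q = √(0.0335) = 0.183
Q = 1.24e-07, so δQ = 0.183 × 1.24e-07 = 2.28e-08.

(1.24 ± 0.228) × 10^-7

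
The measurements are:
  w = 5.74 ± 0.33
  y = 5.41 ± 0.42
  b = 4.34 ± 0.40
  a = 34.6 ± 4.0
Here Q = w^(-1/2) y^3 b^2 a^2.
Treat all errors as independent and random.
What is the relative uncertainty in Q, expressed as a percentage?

For a monomial Q ∝ w^(-1/2), y^3, b^2, a^2, fractional errors add in quadrature:
  (−½·δw/w)² = (-0.5×0.0575)² = 0.000826;  (3·δy/y)² = (3×0.0776)² = 0.0542;  (2·δb/b)² = (2×0.0922)² = 0.0340;  (2·δa/a)² = (2×0.116)² = 0.0535
δQ/Q = √(0.143) = 0.378

37.8%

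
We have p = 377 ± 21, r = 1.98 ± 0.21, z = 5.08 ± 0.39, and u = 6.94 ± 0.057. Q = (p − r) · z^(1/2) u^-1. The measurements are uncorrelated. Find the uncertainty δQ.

8.33

Let w = p − r = 375. δw = √(δp² + δr²) = √(441 + 0.0441) = 21.0, so δw/w = 0.0560.
Q is then a monomial in w, z, u:
δQ/Q = √((δw/w)² + (½·δz/z)² + (-1·δu/u)²) = √(0.00314 + 0.00147 + 6.75e-05) = 0.0684
Q = 122, so δQ = 0.0684 × 122 = 8.33.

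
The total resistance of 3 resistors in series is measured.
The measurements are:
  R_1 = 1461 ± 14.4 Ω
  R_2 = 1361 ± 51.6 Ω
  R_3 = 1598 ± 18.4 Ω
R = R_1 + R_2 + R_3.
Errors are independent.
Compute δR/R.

0.0128

Sums and differences: (δR)² = Σ (cᵢ δxᵢ)².
  (δR_1)² = 207;  (δR_2)² = 2660;  (δR_3)² = 339
δR = √(3210) = 56.6 Ω
R = 4420 Ω, so δR/R = 56.6/4420 = 0.0128.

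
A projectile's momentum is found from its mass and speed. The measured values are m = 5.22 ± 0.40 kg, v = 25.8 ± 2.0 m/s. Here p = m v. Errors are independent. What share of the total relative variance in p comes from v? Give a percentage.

50.6%

(δp/p)² = (1·δm/m)² + (1·δv/v)²
  m term: (1×0.0766)² = 0.00587
  v term: (1×0.0775)² = 0.00601
Total = 0.0119. Share from v = 0.00601/0.0119 = 0.506.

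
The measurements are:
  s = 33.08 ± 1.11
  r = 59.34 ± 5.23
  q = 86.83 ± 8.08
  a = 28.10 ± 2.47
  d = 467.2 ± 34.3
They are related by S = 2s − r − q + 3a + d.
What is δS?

Each term contributes (cᵢ δxᵢ)² to (δS)²:
  (2·δs)² = 4.93;  (δr)² = 27.4;  (δq)² = 65.3;  (3·δa)² = 54.9;  (δd)² = 1180
δS = √(1330) = 36.5

36.5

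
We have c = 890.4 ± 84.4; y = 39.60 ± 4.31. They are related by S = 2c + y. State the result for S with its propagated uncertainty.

1820 ± 169

S is a linear combination, so absolute uncertainties add in quadrature:
  (2·δc)² = 28500;  (δy)² = 18.6
δS = √(28500) = 169
S = 1820.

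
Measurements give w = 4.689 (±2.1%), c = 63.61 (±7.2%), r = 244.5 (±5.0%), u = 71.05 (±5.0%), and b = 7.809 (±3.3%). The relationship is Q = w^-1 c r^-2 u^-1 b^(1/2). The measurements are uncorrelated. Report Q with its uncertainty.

Products/powers → add relative errors in quadrature, weighted by exponent:
  (-1·δw/w)² = (-1×0.0210)² = 0.000441;  (1·δc/c)² = (1×0.0720)² = 0.00518;  (-2·δr/r)² = (-2×0.0500)² = 0.0100;  (-1·δu/u)² = (-1×0.0500)² = 0.00250;  (½·δb/b)² = (0.5×0.0330)² = 0.000272
δQ/Q = √(0.0184) = 0.136
Q = 8.925e-06, so δQ = 0.136 × 8.925e-06 = 1.21e-06.

(8.925 ± 1.21) × 10^-6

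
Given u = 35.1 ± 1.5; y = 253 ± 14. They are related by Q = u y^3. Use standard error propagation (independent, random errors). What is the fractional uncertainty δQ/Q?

For a monomial Q ∝ u, y^3, fractional errors add in quadrature:
  (1·δu/u)² = (1×0.0427)² = 0.00183;  (3·δy/y)² = (3×0.0553)² = 0.0276
δQ/Q = √(0.0294) = 0.171

0.171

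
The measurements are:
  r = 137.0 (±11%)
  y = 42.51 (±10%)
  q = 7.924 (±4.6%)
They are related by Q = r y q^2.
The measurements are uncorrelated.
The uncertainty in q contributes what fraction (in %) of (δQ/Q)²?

27.7%

(δQ/Q)² = (1·δr/r)² + (1·δy/y)² + (2·δq/q)²
  r term: (1×0.110)² = 0.0121
  y term: (1×0.100)² = 0.0100
  q term: (2×0.0460)² = 0.00846
Total = 0.0306. Share from q = 0.00846/0.0306 = 0.277.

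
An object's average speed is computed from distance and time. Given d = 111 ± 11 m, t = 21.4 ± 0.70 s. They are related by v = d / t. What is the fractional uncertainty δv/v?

Since v is a product/quotient, work with relative uncertainties:
  (1·δd/d)² = (1×0.0991)² = 0.00982;  (-1·δt/t)² = (-1×0.0327)² = 0.00107
δv/v = √(0.0109) = 0.104

0.104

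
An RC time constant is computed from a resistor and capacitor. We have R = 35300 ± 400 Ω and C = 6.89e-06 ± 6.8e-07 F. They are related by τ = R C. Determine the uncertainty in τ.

0.0242 s

Products/powers → add relative errors in quadrature, weighted by exponent:
  (1·δR/R)² = (1×0.0113)² = 0.000128;  (1·δC/C)² = (1×0.0987)² = 0.00974
δτ/τ = √(0.00987) = 0.0993
τ = 0.243 s, so δτ = 0.0993 × 0.243 = 0.0242 s.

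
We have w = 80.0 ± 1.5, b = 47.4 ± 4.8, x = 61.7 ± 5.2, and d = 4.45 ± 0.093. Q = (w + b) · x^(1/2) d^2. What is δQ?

1410

Let u = w + b = 127. δu = √(δw² + δb²) = √(2.25 + 23.0) = 5.03, so δu/u = 0.0395.
Q is then a monomial in u, x, d:
δQ/Q = √((δu/u)² + (½·δx/x)² + (2·δd/d)²) = √(0.00156 + 0.00178 + 0.00175) = 0.0713
Q = 19800, so δQ = 0.0713 × 19800 = 1410.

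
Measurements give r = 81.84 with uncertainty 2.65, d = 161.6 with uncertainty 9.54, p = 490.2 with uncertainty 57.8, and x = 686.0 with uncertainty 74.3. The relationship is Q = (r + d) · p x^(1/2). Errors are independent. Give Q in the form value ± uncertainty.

Let u = r + d = 243.4. δu = √(δr² + δd²) = √(7.02 + 91.0) = 9.90, so δu/u = 0.0407.
Q is then a monomial in u, p, x:
δQ/Q = √((δu/u)² + (1·δp/p)² + (½·δx/x)²) = √(0.00165 + 0.0139 + 0.00293) = 0.136
Q = 3.126e+06, so δQ = 0.136 × 3.126e+06 = 4.25e+05.

(3.126 ± 0.425) × 10^6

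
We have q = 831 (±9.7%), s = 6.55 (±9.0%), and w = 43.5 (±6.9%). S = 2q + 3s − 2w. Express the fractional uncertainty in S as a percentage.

10.1%

Each term contributes (cᵢ δxᵢ)² to (δS)²:
  (2·δq)² = 26000;  (3·δs)² = 3.13;  (2·δw)² = 36.0
δS = √(26000) = 161
S = 1590, so δS/S = 161/1590 = 0.101.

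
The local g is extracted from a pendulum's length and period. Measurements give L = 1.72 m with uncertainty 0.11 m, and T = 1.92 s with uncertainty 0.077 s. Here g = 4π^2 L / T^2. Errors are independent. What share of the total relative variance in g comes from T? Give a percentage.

61.1%

(δg/g)² = (1·δL/L)² + (-2·δT/T)²
  L term: (1×0.0640)² = 0.00409
  T term: (-2×0.0401)² = 0.00643
Total = 0.0105. Share from T = 0.00643/0.0105 = 0.611.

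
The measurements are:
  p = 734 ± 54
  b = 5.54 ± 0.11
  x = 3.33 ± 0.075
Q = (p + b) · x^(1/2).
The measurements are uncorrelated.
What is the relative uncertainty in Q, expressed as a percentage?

Let u = p + b = 740. δu = √(δp² + δb²) = √(2920 + 0.0121) = 54.0, so δu/u = 0.0730.
Q is then a monomial in u, x:
δQ/Q = √((δu/u)² + (½·δx/x)²) = √(0.00533 + 0.000127) = 0.0739

7.39%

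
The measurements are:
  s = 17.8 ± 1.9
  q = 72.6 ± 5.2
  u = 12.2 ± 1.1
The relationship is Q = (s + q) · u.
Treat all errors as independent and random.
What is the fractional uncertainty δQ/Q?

Let w = s + q = 90.4. δw = √(δs² + δq²) = √(3.61 + 27.0) = 5.54, so δw/w = 0.0612.
Q is then a monomial in w, u:
δQ/Q = √((δw/w)² + (1·δu/u)²) = √(0.00375 + 0.00813) = 0.109

0.109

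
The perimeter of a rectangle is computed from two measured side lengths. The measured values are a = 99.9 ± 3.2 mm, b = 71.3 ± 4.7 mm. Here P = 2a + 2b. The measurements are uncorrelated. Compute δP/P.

0.0332

P is a linear combination, so absolute uncertainties add in quadrature:
  (2·δa)² = 41.0;  (2·δb)² = 88.4
δP = √(129) = 11.4 mm
P = 342 mm, so δP/P = 11.4/342 = 0.0332.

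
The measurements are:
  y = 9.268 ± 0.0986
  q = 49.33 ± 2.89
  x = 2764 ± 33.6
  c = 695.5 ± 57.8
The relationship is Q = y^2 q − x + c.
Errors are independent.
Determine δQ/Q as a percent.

12.6%

Let p = y^2·q = 4237. δp/p = √((2·δy/y)² + (1·δq/q)²) = √(0.000453 + 0.00343) = 0.0623, so δp = 264.
Q = p − x + c: δQ = √(δp² + δx² + δc²) = √(69800 + 1130 + 3340) = 272
Q = 2169, so δQ/Q = 272/2169 = 0.126.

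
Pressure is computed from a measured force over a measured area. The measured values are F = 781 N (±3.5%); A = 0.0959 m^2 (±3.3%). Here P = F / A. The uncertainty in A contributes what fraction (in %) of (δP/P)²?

47.1%

(δP/P)² = (1·δF/F)² + (-1·δA/A)²
  F term: (1×0.0350)² = 0.00123
  A term: (-1×0.0330)² = 0.00109
Total = 0.00231. Share from A = 0.00109/0.00231 = 0.471.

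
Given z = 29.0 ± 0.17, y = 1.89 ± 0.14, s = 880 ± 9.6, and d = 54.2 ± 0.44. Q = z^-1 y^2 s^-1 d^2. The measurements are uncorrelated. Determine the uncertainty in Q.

0.0615

Since Q is a product/quotient, work with relative uncertainties:
  (-1·δz/z)² = (-1×0.00586)² = 3.44e-05;  (2·δy/y)² = (2×0.0741)² = 0.0219;  (-1·δs/s)² = (-1×0.0109)² = 0.000119;  (2·δd/d)² = (2×0.00812)² = 0.000264
δQ/Q = √(0.0224) = 0.150
Q = 0.411, so δQ = 0.150 × 0.411 = 0.0615.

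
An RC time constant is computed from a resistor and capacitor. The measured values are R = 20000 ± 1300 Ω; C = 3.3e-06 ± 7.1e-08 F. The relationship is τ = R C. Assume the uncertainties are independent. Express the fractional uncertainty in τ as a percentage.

6.85%

For a monomial τ ∝ R, C, fractional errors add in quadrature:
  (1·δR/R)² = (1×0.0650)² = 0.00423;  (1·δC/C)² = (1×0.0215)² = 0.000463
δτ/τ = √(0.00469) = 0.0685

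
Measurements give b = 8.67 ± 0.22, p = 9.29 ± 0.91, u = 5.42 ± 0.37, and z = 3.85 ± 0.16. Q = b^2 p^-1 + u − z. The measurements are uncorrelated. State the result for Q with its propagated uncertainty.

Let w = b^2·p^-1 = 8.09. δw/w = √((2·δb/b)² + (-1·δp/p)²) = √(0.00258 + 0.00960) = 0.110, so δw = 0.893.
Q = w + u − z: δQ = √(δw² + δu² + δz²) = √(0.797 + 0.137 + 0.0256) = 0.979
Q = 9.66.

9.66 ± 0.979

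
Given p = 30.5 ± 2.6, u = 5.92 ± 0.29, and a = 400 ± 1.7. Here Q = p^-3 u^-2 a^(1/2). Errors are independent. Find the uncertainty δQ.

5.51e-06

Each factor contributes (exponent × relative error)² to (δQ/Q)²:
  (-3·δp/p)² = (-3×0.0852)² = 0.0654;  (-2·δu/u)² = (-2×0.0490)² = 0.00960;  (½·δa/a)² = (0.5×0.00425)² = 4.52e-06
δQ/Q = √(0.0750) = 0.274
Q = 2.01e-05, so δQ = 0.274 × 2.01e-05 = 5.51e-06.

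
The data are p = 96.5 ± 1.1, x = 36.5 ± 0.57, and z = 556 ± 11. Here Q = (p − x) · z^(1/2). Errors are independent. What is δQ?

Let u = p − x = 60.0. δu = √(δp² + δx²) = √(1.21 + 0.325) = 1.24, so δu/u = 0.0206.
Q is then a monomial in u, z:
δQ/Q = √((δu/u)² + (½·δz/z)²) = √(0.000426 + 9.79e-05) = 0.0229
Q = 1410, so δQ = 0.0229 × 1410 = 32.4.

32.4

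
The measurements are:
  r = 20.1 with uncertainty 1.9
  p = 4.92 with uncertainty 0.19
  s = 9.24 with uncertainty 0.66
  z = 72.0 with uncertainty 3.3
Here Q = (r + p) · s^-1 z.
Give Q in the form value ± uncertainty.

Let u = r + p = 25.0. δu = √(δr² + δp²) = √(3.61 + 0.0361) = 1.91, so δu/u = 0.0763.
Q is then a monomial in u, s, z:
δQ/Q = √((δu/u)² + (-1·δs/s)² + (1·δz/z)²) = √(0.00582 + 0.00510 + 0.00210) = 0.114
Q = 195, so δQ = 0.114 × 195 = 22.3.

195 ± 22.3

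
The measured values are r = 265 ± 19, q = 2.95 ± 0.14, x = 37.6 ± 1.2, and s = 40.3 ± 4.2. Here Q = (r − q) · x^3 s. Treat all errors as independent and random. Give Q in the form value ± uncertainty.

Let u = r − q = 262. δu = √(δr² + δq²) = √(361 + 0.0196) = 19.0, so δu/u = 0.0725.
Q is then a monomial in u, x, s:
δQ/Q = √((δu/u)² + (3·δx/x)² + (1·δs/s)²) = √(0.00526 + 0.00917 + 0.0109) = 0.159
Q = 5.61e+08, so δQ = 0.159 × 5.61e+08 = 8.93e+07.

(5.61 ± 0.893) × 10^8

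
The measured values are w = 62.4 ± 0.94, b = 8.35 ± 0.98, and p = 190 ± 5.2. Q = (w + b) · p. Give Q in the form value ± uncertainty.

Let u = w + b = 70.8. δu = √(δw² + δb²) = √(0.884 + 0.960) = 1.36, so δu/u = 0.0192.
Q is then a monomial in u, p:
δQ/Q = √((δu/u)² + (1·δp/p)²) = √(0.000368 + 0.000749) = 0.0334
Q = 13400, so δQ = 0.0334 × 13400 = 449.

13400 ± 449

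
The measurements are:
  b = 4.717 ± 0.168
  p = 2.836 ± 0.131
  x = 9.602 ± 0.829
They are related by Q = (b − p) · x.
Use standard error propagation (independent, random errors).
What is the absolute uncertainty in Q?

Let u = b − p = 1.881. δu = √(δb² + δp²) = √(0.0282 + 0.0172) = 0.213, so δu/u = 0.113.
Q is then a monomial in u, x:
δQ/Q = √((δu/u)² + (1·δx/x)²) = √(0.0128 + 0.00745) = 0.142
Q = 18.06, so δQ = 0.142 × 18.06 = 2.57.

2.57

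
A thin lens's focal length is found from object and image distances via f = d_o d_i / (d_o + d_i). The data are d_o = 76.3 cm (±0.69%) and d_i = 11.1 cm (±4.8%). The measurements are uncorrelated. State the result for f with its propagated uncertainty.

9.69 ± 0.406 cm

∂f/∂d_o = (d_i/(d_o+d_i))² = 0.0161;  ∂f/∂d_i = (d_o/(d_o+d_i))² = 0.762
δf = √((∂f/∂d_o · δd_o)² + (∂f/∂d_i · δd_i)²) = √(7.21e-05 + 0.165) = 0.406 cm
f = 9.69 cm.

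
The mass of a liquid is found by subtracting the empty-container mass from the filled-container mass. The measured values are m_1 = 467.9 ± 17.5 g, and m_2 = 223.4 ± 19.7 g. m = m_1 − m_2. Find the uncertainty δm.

Absolute uncertainties add in quadrature for a linear combination:
  (δm_1)² = 306;  (δm_2)² = 388
δm = √(694) = 26.4 g

26.4 g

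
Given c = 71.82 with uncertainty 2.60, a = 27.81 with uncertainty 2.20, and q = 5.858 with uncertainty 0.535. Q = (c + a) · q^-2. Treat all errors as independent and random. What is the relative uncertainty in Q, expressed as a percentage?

18.6%

Let u = c + a = 99.63. δu = √(δc² + δa²) = √(6.76 + 4.84) = 3.41, so δu/u = 0.0342.
Q is then a monomial in u, q:
δQ/Q = √((δu/u)² + (-2·δq/q)²) = √(0.00117 + 0.0334) = 0.186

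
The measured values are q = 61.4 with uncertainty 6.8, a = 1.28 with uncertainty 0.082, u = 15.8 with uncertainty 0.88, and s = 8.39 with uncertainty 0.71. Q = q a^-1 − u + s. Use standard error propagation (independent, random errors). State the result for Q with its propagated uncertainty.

Let p = q·a^-1 = 48.0. δp/p = √((1·δq/q)² + (-1·δa/a)²) = √(0.0123 + 0.00410) = 0.128, so δp = 6.14.
Q = p − u + s: δQ = √(δp² + δu² + δs²) = √(37.7 + 0.774 + 0.504) = 6.24
Q = 40.6.

40.6 ± 6.24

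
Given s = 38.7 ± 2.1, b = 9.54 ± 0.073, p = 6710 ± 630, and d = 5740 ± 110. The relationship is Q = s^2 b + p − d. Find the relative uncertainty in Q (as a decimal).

Let w = s^2·b = 14300. δw/w = √((2·δs/s)² + (1·δb/b)²) = √(0.0118 + 5.86e-05) = 0.109, so δw = 1550.
Q = w + p − d: δQ = √(δw² + δp² + δd²) = √(2.42e+06 + 3.97e+05 + 12100) = 1680
Q = 15300, so δQ/Q = 1680/15300 = 0.110.

0.110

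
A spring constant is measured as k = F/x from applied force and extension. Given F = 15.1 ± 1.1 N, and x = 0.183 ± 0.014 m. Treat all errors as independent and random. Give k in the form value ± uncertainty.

Relative error in a monomial: (δk/k)² = Σ (nᵢ · δxᵢ/xᵢ)².
  (1·δF/F)² = (1×0.0728)² = 0.00531;  (-1·δx/x)² = (-1×0.0765)² = 0.00585
δk/k = √(0.0112) = 0.106
k = 82.5 N/m, so δk = 0.106 × 82.5 = 8.72 N/m.

82.5 ± 8.72 N/m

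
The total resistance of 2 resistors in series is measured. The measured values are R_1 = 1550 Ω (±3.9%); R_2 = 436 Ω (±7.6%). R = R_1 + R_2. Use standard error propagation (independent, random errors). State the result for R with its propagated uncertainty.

For a sum/difference, combine absolute errors in quadrature:
  (δR_1)² = 3650;  (δR_2)² = 1100
δR = √(4750) = 68.9 Ω
R = 1990 Ω.

1990 ± 68.9 Ω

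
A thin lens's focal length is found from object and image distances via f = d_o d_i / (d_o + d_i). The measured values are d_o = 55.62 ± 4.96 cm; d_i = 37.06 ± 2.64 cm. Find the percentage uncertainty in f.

5.57%

∂f/∂d_o = (d_i/(d_o+d_i))² = 0.160;  ∂f/∂d_i = (d_o/(d_o+d_i))² = 0.360
δf = √((∂f/∂d_o · δd_o)² + (∂f/∂d_i · δd_i)²) = √(0.629 + 0.904) = 1.24 cm
f = 22.24 cm, so δf/f = 1.24/22.24 = 0.0557.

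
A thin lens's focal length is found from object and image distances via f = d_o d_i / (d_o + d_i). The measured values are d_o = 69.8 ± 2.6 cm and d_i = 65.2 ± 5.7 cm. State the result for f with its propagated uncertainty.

33.7 ± 1.64 cm

∂f/∂d_o = (d_i/(d_o+d_i))² = 0.233;  ∂f/∂d_i = (d_o/(d_o+d_i))² = 0.267
δf = √((∂f/∂d_o · δd_o)² + (∂f/∂d_i · δd_i)²) = √(0.368 + 2.32) = 1.64 cm
f = 33.7 cm.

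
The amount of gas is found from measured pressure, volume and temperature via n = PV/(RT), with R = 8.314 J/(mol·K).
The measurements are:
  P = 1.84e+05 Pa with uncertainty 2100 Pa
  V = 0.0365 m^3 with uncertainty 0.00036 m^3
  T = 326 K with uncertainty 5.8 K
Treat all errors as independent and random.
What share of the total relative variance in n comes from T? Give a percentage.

(δn/n)² = (1·δP/P)² + (1·δV/V)² + (-1·δT/T)²
  P term: (1×0.0114)² = 0.000130
  V term: (1×0.00986)² = 9.73e-05
  T term: (-1×0.0178)² = 0.000317
Total = 0.000544. Share from T = 0.000317/0.000544 = 0.582.

58.2%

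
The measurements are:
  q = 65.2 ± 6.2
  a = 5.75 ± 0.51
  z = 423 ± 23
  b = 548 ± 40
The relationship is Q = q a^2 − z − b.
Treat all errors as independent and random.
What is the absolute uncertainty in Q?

436

Let p = q·a^2 = 2160. δp/p = √((1·δq/q)² + (2·δa/a)²) = √(0.00904 + 0.0315) = 0.201, so δp = 434.
Q = p − z − b: δQ = √(δp² + δz² + δb²) = √(1.88e+05 + 529 + 1600) = 436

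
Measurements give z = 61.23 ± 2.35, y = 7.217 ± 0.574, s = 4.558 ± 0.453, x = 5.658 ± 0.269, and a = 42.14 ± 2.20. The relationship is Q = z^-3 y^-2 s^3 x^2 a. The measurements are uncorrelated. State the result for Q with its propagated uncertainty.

Since Q is a product/quotient, work with relative uncertainties:
  (-3·δz/z)² = (-3×0.0384)² = 0.0133;  (-2·δy/y)² = (-2×0.0795)² = 0.0253;  (3·δs/s)² = (3×0.0994)² = 0.0889;  (2·δx/x)² = (2×0.0475)² = 0.00904;  (1·δa/a)² = (1×0.0522)² = 0.00273
δQ/Q = √(0.139) = 0.373
Q = 0.01068, so δQ = 0.373 × 0.01068 = 0.00399.

0.01068 ± 0.00399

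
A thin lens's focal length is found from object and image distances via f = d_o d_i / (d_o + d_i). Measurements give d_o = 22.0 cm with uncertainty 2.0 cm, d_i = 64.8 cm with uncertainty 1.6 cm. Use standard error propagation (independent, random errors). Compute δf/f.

∂f/∂d_o = (d_i/(d_o+d_i))² = 0.557;  ∂f/∂d_i = (d_o/(d_o+d_i))² = 0.0642
δf = √((∂f/∂d_o · δd_o)² + (∂f/∂d_i · δd_i)²) = √(1.24 + 0.0106) = 1.12 cm
f = 16.4 cm, so δf/f = 1.12/16.4 = 0.0682.

0.0682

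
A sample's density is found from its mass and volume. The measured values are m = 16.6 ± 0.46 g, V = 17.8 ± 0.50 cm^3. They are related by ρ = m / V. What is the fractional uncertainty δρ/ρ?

Each factor contributes (exponent × relative error)² to (δρ/ρ)²:
  (1·δm/m)² = (1×0.0277)² = 0.000768;  (-1·δV/V)² = (-1×0.0281)² = 0.000789
δρ/ρ = √(0.00156) = 0.0395

0.0395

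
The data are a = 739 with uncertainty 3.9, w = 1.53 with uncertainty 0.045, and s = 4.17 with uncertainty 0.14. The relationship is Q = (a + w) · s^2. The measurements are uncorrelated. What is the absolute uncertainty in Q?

Let u = a + w = 741. δu = √(δa² + δw²) = √(15.2 + 0.00202) = 3.90, so δu/u = 0.00527.
Q is then a monomial in u, s:
δQ/Q = √((δu/u)² + (2·δs/s)²) = √(2.77e-05 + 0.00451) = 0.0674
Q = 12900, so δQ = 0.0674 × 12900 = 867.

867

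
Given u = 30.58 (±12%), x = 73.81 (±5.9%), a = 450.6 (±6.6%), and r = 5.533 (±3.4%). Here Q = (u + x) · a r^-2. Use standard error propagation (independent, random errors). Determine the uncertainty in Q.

Let w = u + x = 104.4. δw = √(δu² + δx²) = √(13.5 + 19.0) = 5.69, so δw/w = 0.0546.
Q is then a monomial in w, a, r:
δQ/Q = √((δw/w)² + (1·δa/a)² + (-2·δr/r)²) = √(0.00298 + 0.00436 + 0.00462) = 0.109
Q = 1536, so δQ = 0.109 × 1536 = 168.

168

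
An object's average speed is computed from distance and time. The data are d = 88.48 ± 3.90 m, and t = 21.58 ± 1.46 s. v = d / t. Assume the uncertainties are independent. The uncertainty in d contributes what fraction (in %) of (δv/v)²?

(δv/v)² = (1·δd/d)² + (-1·δt/t)²
  d term: (1×0.0441)² = 0.00194
  t term: (-1×0.0677)² = 0.00458
Total = 0.00652. Share from d = 0.00194/0.00652 = 0.298.

29.8%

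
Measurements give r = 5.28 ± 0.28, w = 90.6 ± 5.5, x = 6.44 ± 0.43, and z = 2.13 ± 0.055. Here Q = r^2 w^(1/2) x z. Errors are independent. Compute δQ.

479

Each factor contributes (exponent × relative error)² to (δQ/Q)²:
  (2·δr/r)² = (2×0.0530)² = 0.0112;  (½·δw/w)² = (0.5×0.0607)² = 0.000921;  (1·δx/x)² = (1×0.0668)² = 0.00446;  (1·δz/z)² = (1×0.0258)² = 0.000667
δQ/Q = √(0.0173) = 0.132
Q = 3640, so δQ = 0.132 × 3640 = 479.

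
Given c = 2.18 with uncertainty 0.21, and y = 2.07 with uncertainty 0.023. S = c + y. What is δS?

S is a linear combination, so absolute uncertainties add in quadrature:
  (δc)² = 0.0441;  (δy)² = 0.000529
δS = √(0.0446) = 0.211

0.211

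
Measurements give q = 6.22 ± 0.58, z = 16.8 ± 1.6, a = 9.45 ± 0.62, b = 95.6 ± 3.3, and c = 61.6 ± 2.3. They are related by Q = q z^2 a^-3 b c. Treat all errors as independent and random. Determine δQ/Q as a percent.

For a monomial Q ∝ q, z^2, a^-3, b, c, fractional errors add in quadrature:
  (1·δq/q)² = (1×0.0932)² = 0.00870;  (2·δz/z)² = (2×0.0952)² = 0.0363;  (-3·δa/a)² = (-3×0.0656)² = 0.0387;  (1·δb/b)² = (1×0.0345)² = 0.00119;  (1·δc/c)² = (1×0.0373)² = 0.00139
δQ/Q = √(0.0863) = 0.294

29.4%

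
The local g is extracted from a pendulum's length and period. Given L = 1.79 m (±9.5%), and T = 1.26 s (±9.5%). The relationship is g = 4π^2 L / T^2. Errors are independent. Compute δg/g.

g is a product of powers, so relative uncertainties combine in quadrature:
  (1·δL/L)² = (1×0.0950)² = 0.00903;  (-2·δT/T)² = (-2×0.0950)² = 0.0361
δg/g = √(0.0451) = 0.212

0.212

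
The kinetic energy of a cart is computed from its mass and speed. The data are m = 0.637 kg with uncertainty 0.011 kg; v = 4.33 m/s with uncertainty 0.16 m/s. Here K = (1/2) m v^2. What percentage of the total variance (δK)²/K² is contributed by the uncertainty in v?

94.8%

(δK/K)² = (1·δm/m)² + (2·δv/v)²
  m term: (1×0.0173)² = 0.000298
  v term: (2×0.0370)² = 0.00546
Total = 0.00576. Share from v = 0.00546/0.00576 = 0.948.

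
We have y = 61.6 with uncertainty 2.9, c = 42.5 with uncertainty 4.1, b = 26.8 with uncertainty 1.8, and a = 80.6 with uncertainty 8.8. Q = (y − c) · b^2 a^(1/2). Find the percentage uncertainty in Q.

30.0%

Let u = y − c = 19.1. δu = √(δy² + δc²) = √(8.41 + 16.8) = 5.02, so δu/u = 0.263.
Q is then a monomial in u, b, a:
δQ/Q = √((δu/u)² + (2·δb/b)² + (½·δa/a)²) = √(0.0691 + 0.0180 + 0.00298) = 0.300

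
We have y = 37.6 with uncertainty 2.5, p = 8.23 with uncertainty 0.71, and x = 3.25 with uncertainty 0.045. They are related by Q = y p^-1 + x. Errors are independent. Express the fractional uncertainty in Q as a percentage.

6.39%

Let w = y·p^-1 = 4.57. δw/w = √((1·δy/y)² + (-1·δp/p)²) = √(0.00442 + 0.00744) = 0.109, so δw = 0.498.
Q = w + x: δQ = √(δw² + δx²) = √(0.248 + 0.00202) = 0.500
Q = 7.82, so δQ/Q = 0.500/7.82 = 0.0639.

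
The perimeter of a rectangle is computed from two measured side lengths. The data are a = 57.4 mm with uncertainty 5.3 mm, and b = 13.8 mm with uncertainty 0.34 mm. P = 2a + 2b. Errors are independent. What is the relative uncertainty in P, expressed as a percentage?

7.46%

P is a linear combination, so absolute uncertainties add in quadrature:
  (2·δa)² = 112;  (2·δb)² = 0.462
δP = √(113) = 10.6 mm
P = 142 mm, so δP/P = 10.6/142 = 0.0746.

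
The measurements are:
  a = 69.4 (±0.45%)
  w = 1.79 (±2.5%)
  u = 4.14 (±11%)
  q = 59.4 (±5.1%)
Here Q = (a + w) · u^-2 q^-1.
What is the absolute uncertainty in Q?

Let h = a + w = 71.2. δh = √(δa² + δw²) = √(0.0975 + 0.00200) = 0.315, so δh/h = 0.00443.
Q is then a monomial in h, u, q:
δQ/Q = √((δh/h)² + (-2·δu/u)² + (-1·δq/q)²) = √(1.96e-05 + 0.0484 + 0.00260) = 0.226
Q = 0.0699, so δQ = 0.226 × 0.0699 = 0.0158.

0.0158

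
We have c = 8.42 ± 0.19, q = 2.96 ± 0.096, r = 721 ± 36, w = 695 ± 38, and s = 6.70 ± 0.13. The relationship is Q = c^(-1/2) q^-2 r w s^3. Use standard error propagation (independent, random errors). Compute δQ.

For a monomial Q ∝ c^(-1/2), q^-2, r, w, s^3, fractional errors add in quadrature:
  (−½·δc/c)² = (-0.5×0.0226)² = 0.000127;  (-2·δq/q)² = (-2×0.0324)² = 0.00421;  (1·δr/r)² = (1×0.0499)² = 0.00249;  (1·δw/w)² = (1×0.0547)² = 0.00299;  (3·δs/s)² = (3×0.0194)² = 0.00339
δQ/Q = √(0.0132) = 0.115
Q = 5.93e+06, so δQ = 0.115 × 5.93e+06 = 6.81e+05.

6.81e+05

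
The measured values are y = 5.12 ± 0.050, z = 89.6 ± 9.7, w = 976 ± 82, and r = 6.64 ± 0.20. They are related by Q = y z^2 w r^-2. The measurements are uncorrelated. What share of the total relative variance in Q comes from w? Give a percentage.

(δQ/Q)² = (1·δy/y)² + (2·δz/z)² + (1·δw/w)² + (-2·δr/r)²
  y term: (1×0.00977)² = 9.54e-05
  z term: (2×0.108)² = 0.0469
  w term: (1×0.0840)² = 0.00706
  r term: (-2×0.0301)² = 0.00363
Total = 0.0577. Share from w = 0.00706/0.0577 = 0.122.

12.2%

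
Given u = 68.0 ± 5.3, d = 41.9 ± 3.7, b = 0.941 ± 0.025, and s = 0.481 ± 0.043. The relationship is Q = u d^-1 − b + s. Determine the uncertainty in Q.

Let p = u·d^-1 = 1.62. δp/p = √((1·δu/u)² + (-1·δd/d)²) = √(0.00607 + 0.00780) = 0.118, so δp = 0.191.
Q = p − b + s: δQ = √(δp² + δb² + δs²) = √(0.0365 + 0.000625 + 0.00185) = 0.198

0.198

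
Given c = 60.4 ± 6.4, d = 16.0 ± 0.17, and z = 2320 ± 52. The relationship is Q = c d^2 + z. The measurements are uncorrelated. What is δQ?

Let p = c·d^2 = 15500. δp/p = √((1·δc/c)² + (2·δd/d)²) = √(0.0112 + 0.000452) = 0.108, so δp = 1670.
Q = p + z: δQ = √(δp² + δz²) = √(2.79e+06 + 2700) = 1670

1670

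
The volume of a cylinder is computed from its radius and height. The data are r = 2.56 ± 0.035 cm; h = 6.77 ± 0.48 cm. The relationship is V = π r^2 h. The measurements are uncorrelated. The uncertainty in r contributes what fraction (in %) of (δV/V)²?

12.9%

(δV/V)² = (2·δr/r)² + (1·δh/h)²
  r term: (2×0.0137)² = 0.000748
  h term: (1×0.0709)² = 0.00503
Total = 0.00577. Share from r = 0.000748/0.00577 = 0.129.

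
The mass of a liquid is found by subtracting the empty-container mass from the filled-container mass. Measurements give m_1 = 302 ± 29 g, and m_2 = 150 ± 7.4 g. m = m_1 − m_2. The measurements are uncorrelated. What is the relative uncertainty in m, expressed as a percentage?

For a sum/difference, combine absolute errors in quadrature:
  (δm_1)² = 841;  (δm_2)² = 54.8
δm = √(896) = 29.9 g
m = 152 g, so δm/m = 29.9/152 = 0.197.

19.7%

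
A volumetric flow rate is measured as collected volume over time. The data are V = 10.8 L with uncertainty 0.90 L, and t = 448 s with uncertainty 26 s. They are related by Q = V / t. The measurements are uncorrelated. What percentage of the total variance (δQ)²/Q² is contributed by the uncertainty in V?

(δQ/Q)² = (1·δV/V)² + (-1·δt/t)²
  V term: (1×0.0833)² = 0.00694
  t term: (-1×0.0580)² = 0.00337
Total = 0.0103. Share from V = 0.00694/0.0103 = 0.673.

67.3%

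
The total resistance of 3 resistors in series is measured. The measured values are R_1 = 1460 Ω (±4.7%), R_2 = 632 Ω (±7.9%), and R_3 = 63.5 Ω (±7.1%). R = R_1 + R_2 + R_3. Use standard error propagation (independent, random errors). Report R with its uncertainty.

For a sum/difference, combine absolute errors in quadrature:
  (δR_1)² = 4710;  (δR_2)² = 2490;  (δR_3)² = 20.3
δR = √(7220) = 85.0 Ω
R = 2160 Ω.

2160 ± 85.0 Ω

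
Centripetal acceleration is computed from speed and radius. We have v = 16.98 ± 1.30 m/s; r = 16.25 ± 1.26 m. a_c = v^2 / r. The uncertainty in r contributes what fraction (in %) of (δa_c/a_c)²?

(δa_c/a_c)² = (2·δv/v)² + (-1·δr/r)²
  v term: (2×0.0766)² = 0.0234
  r term: (-1×0.0775)² = 0.00601
Total = 0.0295. Share from r = 0.00601/0.0295 = 0.204.

20.4%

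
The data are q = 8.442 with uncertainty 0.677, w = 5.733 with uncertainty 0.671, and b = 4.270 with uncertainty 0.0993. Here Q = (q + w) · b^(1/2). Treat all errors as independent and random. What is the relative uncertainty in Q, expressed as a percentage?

Let u = q + w = 14.18. δu = √(δq² + δw²) = √(0.458 + 0.450) = 0.953, so δu/u = 0.0672.
Q is then a monomial in u, b:
δQ/Q = √((δu/u)² + (½·δb/b)²) = √(0.00452 + 0.000135) = 0.0682

6.82%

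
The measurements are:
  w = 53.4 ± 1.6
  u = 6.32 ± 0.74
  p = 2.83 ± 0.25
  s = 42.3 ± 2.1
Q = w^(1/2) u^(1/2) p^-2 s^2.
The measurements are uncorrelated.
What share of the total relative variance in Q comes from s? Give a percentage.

22.0%

(δQ/Q)² = (½·δw/w)² + (½·δu/u)² + (-2·δp/p)² + (2·δs/s)²
  w term: (0.5×0.0300)² = 0.000224
  u term: (0.5×0.117)² = 0.00343
  p term: (-2×0.0883)² = 0.0312
  s term: (2×0.0496)² = 0.00986
Total = 0.0447. Share from s = 0.00986/0.0447 = 0.220.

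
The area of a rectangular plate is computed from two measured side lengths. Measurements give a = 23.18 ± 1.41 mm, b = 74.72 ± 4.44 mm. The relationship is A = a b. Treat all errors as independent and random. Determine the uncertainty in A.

Products/powers → add relative errors in quadrature, weighted by exponent:
  (1·δa/a)² = (1×0.0608)² = 0.00370;  (1·δb/b)² = (1×0.0594)² = 0.00353
δA/A = √(0.00723) = 0.0850
A = 1732 mm^2, so δA = 0.0850 × 1732 = 147 mm^2.

147 mm^2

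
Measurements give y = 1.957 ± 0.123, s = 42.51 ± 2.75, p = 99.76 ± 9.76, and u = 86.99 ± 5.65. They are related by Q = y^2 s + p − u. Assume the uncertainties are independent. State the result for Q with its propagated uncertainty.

Let w = y^2·s = 162.8. δw/w = √((2·δy/y)² + (1·δs/s)²) = √(0.0158 + 0.00418) = 0.141, so δw = 23.0.
Q = w + p − u: δQ = √(δw² + δp² + δu²) = √(530 + 95.3 + 31.9) = 25.6
Q = 175.6.

175.6 ± 25.6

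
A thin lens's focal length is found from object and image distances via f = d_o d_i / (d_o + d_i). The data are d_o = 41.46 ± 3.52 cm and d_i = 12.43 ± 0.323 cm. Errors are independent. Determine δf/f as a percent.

∂f/∂d_o = (d_i/(d_o+d_i))² = 0.0532;  ∂f/∂d_i = (d_o/(d_o+d_i))² = 0.592
δf = √((∂f/∂d_o · δd_o)² + (∂f/∂d_i · δd_i)²) = √(0.0351 + 0.0366) = 0.268 cm
f = 9.563 cm, so δf/f = 0.268/9.563 = 0.0280.

2.80%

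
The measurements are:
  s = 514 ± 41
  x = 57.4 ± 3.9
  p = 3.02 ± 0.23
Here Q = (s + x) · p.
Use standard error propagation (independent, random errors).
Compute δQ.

181

Let u = s + x = 571. δu = √(δs² + δx²) = √(1680 + 15.2) = 41.2, so δu/u = 0.0721.
Q is then a monomial in u, p:
δQ/Q = √((δu/u)² + (1·δp/p)²) = √(0.00520 + 0.00580) = 0.105
Q = 1730, so δQ = 0.105 × 1730 = 181.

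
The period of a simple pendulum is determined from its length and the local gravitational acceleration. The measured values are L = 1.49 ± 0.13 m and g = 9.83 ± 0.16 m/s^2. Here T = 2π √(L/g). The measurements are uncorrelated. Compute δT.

0.109 s

T is a product of powers, so relative uncertainties combine in quadrature:
  (½·δL/L)² = (0.5×0.0872)² = 0.00190;  (−½·δg/g)² = (-0.5×0.0163)² = 6.62e-05
δT/T = √(0.00197) = 0.0444
T = 2.45 s, so δT = 0.0444 × 2.45 = 0.109 s.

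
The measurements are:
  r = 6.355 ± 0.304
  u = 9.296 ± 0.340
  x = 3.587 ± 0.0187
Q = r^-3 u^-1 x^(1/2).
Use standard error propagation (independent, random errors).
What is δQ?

0.000118

Each factor contributes (exponent × relative error)² to (δQ/Q)²:
  (-3·δr/r)² = (-3×0.0478)² = 0.0206;  (-1·δu/u)² = (-1×0.0366)² = 0.00134;  (½·δx/x)² = (0.5×0.00521)² = 6.79e-06
δQ/Q = √(0.0219) = 0.148
Q = 0.0007938, so δQ = 0.148 × 0.0007938 = 0.000118.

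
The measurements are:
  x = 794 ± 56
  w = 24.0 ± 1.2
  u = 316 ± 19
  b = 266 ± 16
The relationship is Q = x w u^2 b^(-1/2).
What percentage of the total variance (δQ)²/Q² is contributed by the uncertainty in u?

63.3%

(δQ/Q)² = (1·δx/x)² + (1·δw/w)² + (2·δu/u)² + (−½·δb/b)²
  x term: (1×0.0705)² = 0.00497
  w term: (1×0.0500)² = 0.00250
  u term: (2×0.0601)² = 0.0145
  b term: (-0.5×0.0602)² = 0.000905
Total = 0.0228. Share from u = 0.0145/0.0228 = 0.633.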